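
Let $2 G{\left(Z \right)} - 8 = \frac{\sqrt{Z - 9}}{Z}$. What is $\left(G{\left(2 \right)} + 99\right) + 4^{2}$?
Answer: $119 + \frac{i \sqrt{7}}{4} \approx 119.0 + 0.66144 i$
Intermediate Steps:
$G{\left(Z \right)} = 4 + \frac{\sqrt{-9 + Z}}{2 Z}$ ($G{\left(Z \right)} = 4 + \frac{\sqrt{Z - 9} \frac{1}{Z}}{2} = 4 + \frac{\sqrt{-9 + Z} \frac{1}{Z}}{2} = 4 + \frac{\frac{1}{Z} \sqrt{-9 + Z}}{2} = 4 + \frac{\sqrt{-9 + Z}}{2 Z}$)
$\left(G{\left(2 \right)} + 99\right) + 4^{2} = \left(\left(4 + \frac{\sqrt{-9 + 2}}{2 \cdot 2}\right) + 99\right) + 4^{2} = \left(\left(4 + \frac{1}{2} \cdot \frac{1}{2} \sqrt{-7}\right) + 99\right) + 16 = \left(\left(4 + \frac{1}{2} \cdot \frac{1}{2} i \sqrt{7}\right) + 99\right) + 16 = \left(\left(4 + \frac{i \sqrt{7}}{4}\right) + 99\right) + 16 = \left(103 + \frac{i \sqrt{7}}{4}\right) + 16 = 119 + \frac{i \sqrt{7}}{4}$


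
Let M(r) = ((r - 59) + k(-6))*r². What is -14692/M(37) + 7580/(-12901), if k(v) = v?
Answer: -515383/2523067 ≈ -0.20427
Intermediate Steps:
M(r) = r²*(-65 + r) (M(r) = ((r - 59) - 6)*r² = ((-59 + r) - 6)*r² = (-65 + r)*r² = r²*(-65 + r))
-14692/M(37) + 7580/(-12901) = -14692*1/(1369*(-65 + 37)) + 7580/(-12901) = -14692/(1369*(-28)) + 7580*(-1/12901) = -14692/(-38332) - 7580/12901 = -14692*(-1/38332) - 7580/12901 = 3673/9583 - 7580/12901 = -515383/2523067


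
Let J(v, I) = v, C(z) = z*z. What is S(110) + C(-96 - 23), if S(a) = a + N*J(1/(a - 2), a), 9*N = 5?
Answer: 13871417/972 ≈ 14271.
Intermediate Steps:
N = 5/9 (N = (⅑)*5 = 5/9 ≈ 0.55556)
C(z) = z²
S(a) = a + 5/(9*(-2 + a)) (S(a) = a + 5/(9*(a - 2)) = a + 5/(9*(-2 + a)))
S(110) + C(-96 - 23) = (5/9 + 110*(-2 + 110))/(-2 + 110) + (-96 - 23)² = (5/9 + 110*108)/108 + (-119)² = (5/9 + 11880)/108 + 14161 = (1/108)*(106925/9) + 14161 = 106925/972 + 14161 = 13871417/972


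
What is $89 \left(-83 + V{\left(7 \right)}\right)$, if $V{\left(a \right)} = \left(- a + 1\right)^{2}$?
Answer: $-4183$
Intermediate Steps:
$V{\left(a \right)} = \left(1 - a\right)^{2}$
$89 \left(-83 + V{\left(7 \right)}\right) = 89 \left(-83 + \left(-1 + 7\right)^{2}\right) = 89 \left(-83 + 6^{2}\right) = 89 \left(-83 + 36\right) = 89 \left(-47\right) = -4183$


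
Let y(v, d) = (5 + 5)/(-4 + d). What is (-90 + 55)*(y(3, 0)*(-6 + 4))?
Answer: -175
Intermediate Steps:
y(v, d) = 10/(-4 + d)
(-90 + 55)*(y(3, 0)*(-6 + 4)) = (-90 + 55)*((10/(-4 + 0))*(-6 + 4)) = -35*10/(-4)*(-2) = -35*10*(-¼)*(-2) = -(-175)*(-2)/2 = -35*5 = -175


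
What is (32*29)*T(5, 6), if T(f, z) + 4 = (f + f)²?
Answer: 89088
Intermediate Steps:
T(f, z) = -4 + 4*f² (T(f, z) = -4 + (f + f)² = -4 + (2*f)² = -4 + 4*f²)
(32*29)*T(5, 6) = (32*29)*(-4 + 4*5²) = 928*(-4 + 4*25) = 928*(-4 + 100) = 928*96 = 89088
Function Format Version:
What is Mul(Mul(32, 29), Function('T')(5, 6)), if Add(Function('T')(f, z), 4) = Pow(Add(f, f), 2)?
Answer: 89088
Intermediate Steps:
Function('T')(f, z) = Add(-4, Mul(4, Pow(f, 2))) (Function('T')(f, z) = Add(-4, Pow(Add(f, f), 2)) = Add(-4, Pow(Mul(2, f), 2)) = Add(-4, Mul(4, Pow(f, 2))))
Mul(Mul(32, 29), Function('T')(5, 6)) = Mul(Mul(32, 29), Add(-4, Mul(4, Pow(5, 2)))) = Mul(928, Add(-4, Mul(4, 25))) = Mul(928, Add(-4, 100)) = Mul(928, 96) = 89088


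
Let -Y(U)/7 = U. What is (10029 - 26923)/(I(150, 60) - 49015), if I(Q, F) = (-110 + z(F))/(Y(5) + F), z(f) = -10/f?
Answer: 2534100/7352911 ≈ 0.34464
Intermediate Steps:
Y(U) = -7*U
I(Q, F) = (-110 - 10/F)/(-35 + F) (I(Q, F) = (-110 - 10/F)/(-7*5 + F) = (-110 - 10/F)/(-35 + F))
(10029 - 26923)/(I(150, 60) - 49015) = (10029 - 26923)/(10*(-1 - 11*60)/(60*(-35 + 60)) - 49015) = -16894/(10*(1/60)*(-1 - 660)/25 - 49015) = -16894/(10*(1/60)*(1/25)*(-661) - 49015) = -16894/(-661/150 - 49015) = -16894/(-7352911/150) = -16894*(-150/7352911) = 2534100/7352911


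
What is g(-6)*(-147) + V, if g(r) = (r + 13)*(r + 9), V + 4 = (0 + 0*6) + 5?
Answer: -3086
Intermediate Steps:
V = 1 (V = -4 + ((0 + 0*6) + 5) = -4 + ((0 + 0) + 5) = -4 + (0 + 5) = -4 + 5 = 1)
g(r) = (9 + r)*(13 + r) (g(r) = (13 + r)*(9 + r) = (9 + r)*(13 + r))
g(-6)*(-147) + V = (117 + (-6)**2 + 22*(-6))*(-147) + 1 = (117 + 36 - 132)*(-147) + 1 = 21*(-147) + 1 = -3087 + 1 = -3086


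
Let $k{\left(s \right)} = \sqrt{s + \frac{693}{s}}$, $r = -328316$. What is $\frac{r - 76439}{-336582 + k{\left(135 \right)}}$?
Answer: $\frac{1021749355575}{849655819379} + \frac{404755 \sqrt{31530}}{1699311638758} \approx 1.2026$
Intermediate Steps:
$\frac{r - 76439}{-336582 + k{\left(135 \right)}} = \frac{-328316 - 76439}{-336582 + \sqrt{135 + \frac{693}{135}}} = - \frac{404755}{-336582 + \sqrt{135 + 693 \cdot \frac{1}{135}}} = - \frac{404755}{-336582 + \sqrt{135 + \frac{77}{15}}} = - \frac{404755}{-336582 + \sqrt{\frac{2102}{15}}} = - \frac{404755}{-336582 + \frac{\sqrt{31530}}{15}}$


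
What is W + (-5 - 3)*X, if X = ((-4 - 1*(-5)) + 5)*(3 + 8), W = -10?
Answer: -538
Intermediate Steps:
X = 66 (X = ((-4 + 5) + 5)*11 = (1 + 5)*11 = 6*11 = 66)
W + (-5 - 3)*X = -10 + (-5 - 3)*66 = -10 - 8*66 = -10 - 528 = -538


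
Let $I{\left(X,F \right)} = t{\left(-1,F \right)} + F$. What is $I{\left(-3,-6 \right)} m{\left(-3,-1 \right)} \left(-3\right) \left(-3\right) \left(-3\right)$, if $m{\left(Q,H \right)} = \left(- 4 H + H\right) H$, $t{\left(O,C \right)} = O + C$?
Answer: $-1053$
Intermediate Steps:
$t{\left(O,C \right)} = C + O$
$m{\left(Q,H \right)} = - 3 H^{2}$ ($m{\left(Q,H \right)} = - 3 H H = - 3 H^{2}$)
$I{\left(X,F \right)} = -1 + 2 F$ ($I{\left(X,F \right)} = \left(F - 1\right) + F = \left(-1 + F\right) + F = -1 + 2 F$)
$I{\left(-3,-6 \right)} m{\left(-3,-1 \right)} \left(-3\right) \left(-3\right) \left(-3\right) = \left(-1 + 2 \left(-6\right)\right) \left(- 3 \left(-1\right)^{2}\right) \left(-3\right) \left(-3\right) \left(-3\right) = \left(-1 - 12\right) \left(\left(-3\right) 1\right) 9 \left(-3\right) = \left(-13\right) \left(-3\right) \left(-27\right) = 39 \left(-27\right) = -1053$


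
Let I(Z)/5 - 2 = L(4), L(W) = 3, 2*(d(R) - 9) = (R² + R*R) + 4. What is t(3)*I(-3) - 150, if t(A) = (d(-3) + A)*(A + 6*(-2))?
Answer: -5325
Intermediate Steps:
d(R) = 11 + R² (d(R) = 9 + ((R² + R*R) + 4)/2 = 9 + ((R² + R²) + 4)/2 = 9 + (2*R² + 4)/2 = 9 + (4 + 2*R²)/2 = 9 + (2 + R²) = 11 + R²)
I(Z) = 25 (I(Z) = 10 + 5*3 = 10 + 15 = 25)
t(A) = (-12 + A)*(20 + A) (t(A) = ((11 + (-3)²) + A)*(A + 6*(-2)) = ((11 + 9) + A)*(A - 12) = (20 + A)*(-12 + A) = (-12 + A)*(20 + A))
t(3)*I(-3) - 150 = (-240 + 3² + 8*3)*25 - 150 = (-240 + 9 + 24)*25 - 150 = -207*25 - 150 = -5175 - 150 = -5325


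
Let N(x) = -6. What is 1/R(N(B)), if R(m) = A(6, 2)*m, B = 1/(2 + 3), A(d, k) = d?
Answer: -1/36 ≈ -0.027778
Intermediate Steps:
B = 1/5 ≈ 0.20000
R(m) = 6*m
1/R(N(B)) = 1/(6*(-6)) = 1/(-36) = -1/36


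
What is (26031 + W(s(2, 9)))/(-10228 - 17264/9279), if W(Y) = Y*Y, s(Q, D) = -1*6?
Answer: -241875693/94922876 ≈ -2.5481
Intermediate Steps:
s(Q, D) = -6
W(Y) = Y**2
(26031 + W(s(2, 9)))/(-10228 - 17264/9279) = (26031 + (-6)**2)/(-10228 - 17264/9279) = (26031 + 36)/(-10228 - 17264*1/9279) = 26067/(-10228 - 17264/9279) = 26067/(-94922876/9279) = 26067*(-9279/94922876) = -241875693/94922876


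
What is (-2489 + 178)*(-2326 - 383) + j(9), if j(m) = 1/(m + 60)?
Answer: 431974432/69 ≈ 6.2605e+6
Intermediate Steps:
j(m) = 1/(60 + m)
(-2489 + 178)*(-2326 - 383) + j(9) = (-2489 + 178)*(-2326 - 383) + 1/(60 + 9) = -2311*(-2709) + 1/69 = 6260499 + 1/69 = 431974432/69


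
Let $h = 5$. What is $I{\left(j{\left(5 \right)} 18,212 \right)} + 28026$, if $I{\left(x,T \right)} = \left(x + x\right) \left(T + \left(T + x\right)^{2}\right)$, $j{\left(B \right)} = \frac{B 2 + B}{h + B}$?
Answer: $3124008$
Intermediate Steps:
$j{\left(B \right)} = \frac{3 B}{5 + B}$ ($j{\left(B \right)} = \frac{B 2 + B}{5 + B} = \frac{2 B + B}{5 + B} = \frac{3 B}{5 + B}$)
$I{\left(x,T \right)} = 2 x \left(T + \left(T + x\right)^{2}\right)$
$I{\left(j{\left(5 \right)} 18,212 \right)} + 28026 = 2 \cdot 3 \cdot 5 \frac{1}{5 + 5} \cdot 18 \left(212 + \left(212 + 3 \cdot 5 \frac{1}{5 + 5} \cdot 18\right)^{2}\right) + 28026 = 2 \cdot 3 \cdot 5 \cdot \frac{1}{10} \cdot 18 \left(212 + \left(212 + 3 \cdot 5 \cdot \frac{1}{10} \cdot 18\right)^{2}\right) + 28026 = 2 \cdot \frac{3}{2} \cdot 18 \left(212 + \left(212 + \frac{3}{2} \cdot 18\right)^{2}\right) + 28026 = 2 \cdot 27 \left(212 + \left(212 + 27\right)^{2}\right) + 28026 = 2 \cdot 27 \left(212 + 239^{2}\right) + 28026 = 2 \cdot 27 \left(212 + 57121\right) + 28026 = 2 \cdot 27 \cdot 57333 + 28026 = 3095982 + 28026 = 3124008$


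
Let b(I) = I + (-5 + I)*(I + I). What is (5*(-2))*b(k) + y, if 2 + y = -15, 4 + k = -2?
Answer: -1277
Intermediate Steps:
k = -6 (k = -4 - 2 = -6)
b(I) = I + 2*I*(-5 + I) (b(I) = I + (-5 + I)*(2*I) = I + 2*I*(-5 + I))
y = -17 (y = -2 - 15 = -17)
(5*(-2))*b(k) + y = (5*(-2))*(-6*(-9 + 2*(-6))) - 17 = -(-60)*(-9 - 12) - 17 = -(-60)*(-21) - 17 = -10*126 - 17 = -1260 - 17 = -1277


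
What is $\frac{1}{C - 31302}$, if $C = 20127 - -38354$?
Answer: $\frac{1}{27179} \approx 3.6793 \cdot 10^{-5}$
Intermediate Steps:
$C = 58481$ ($C = 20127 + 38354 = 58481$)
$\frac{1}{C - 31302} = \frac{1}{58481 - 31302} = \frac{1}{27179}$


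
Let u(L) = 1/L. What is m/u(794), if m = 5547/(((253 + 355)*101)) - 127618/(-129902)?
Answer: 1698630508793/1994255504 ≈ 851.76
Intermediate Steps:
m = 4278666269/3988511008 (m = 5547/((608*101)) - 127618*(-1/129902) = 5547/61408 + 63809/64951 = 4278666269/3988511008 ≈ 1.0727)
m/u(794) = 4278666269/(3988511008*(1/794)) = (4278666269/3988511008)*794 = 1698630508793/1994255504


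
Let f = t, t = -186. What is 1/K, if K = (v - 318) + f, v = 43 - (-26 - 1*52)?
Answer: -1/383 ≈ -0.0026110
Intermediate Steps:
f = -186
v = 121 (v = 43 - (-26 - 52) = 43 - 1*(-78) = 43 + 78 = 121)
K = -383 (K = (121 - 318) - 186 = -197 - 186 = -383)
1/K = 1/(-383) = -1/383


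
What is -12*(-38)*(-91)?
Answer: -41496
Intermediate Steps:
-12*(-38)*(-91) = 456*(-91) = -41496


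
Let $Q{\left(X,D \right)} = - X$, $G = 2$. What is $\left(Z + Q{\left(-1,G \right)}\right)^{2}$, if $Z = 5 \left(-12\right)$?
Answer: $3481$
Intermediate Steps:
$Z = -60$
$\left(Z + Q{\left(-1,G \right)}\right)^{2} = \left(-60 - -1\right)^{2} = \left(-60 + 1\right)^{2} = \left(-59\right)^{2} = 3481$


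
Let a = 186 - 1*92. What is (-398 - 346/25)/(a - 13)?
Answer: -1144/225 ≈ -5.0844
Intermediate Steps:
a = 94 (a = 186 - 92 = 94)
(-398 - 346/25)/(a - 13) = (-398 - 346/25)/(94 - 13) = (-398 - 346*1/25)/81 = (-398 - 346/25)*(1/81) = -10296/25*1/81 = -1144/225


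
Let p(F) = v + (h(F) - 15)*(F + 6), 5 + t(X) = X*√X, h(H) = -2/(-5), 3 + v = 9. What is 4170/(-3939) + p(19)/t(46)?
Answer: -137619125/127769343 - 16514*√46/97311 ≈ -2.2281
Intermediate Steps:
v = 6 (v = -3 + 9 = 6)
h(H) = ⅖ (h(H) = -2*(-⅕) = ⅖)
t(X) = -5 + X^(3/2) (t(X) = -5 + X*√X = -5 + X^(3/2))
p(F) = -408/5 - 73*F/5 (p(F) = 6 + (⅖ - 15)*(F + 6) = 6 - 73*(6 + F)/5 = 6 + (-438/5 - 73*F/5) = -408/5 - 73*F/5)
4170/(-3939) + p(19)/t(46) = 4170/(-3939) + (-408/5 - 73/5*19)/(-5 + 46^(3/2)) = 4170*(-1/3939) + (-408/5 - 1387/5)/(-5 + 46*√46) = -1390/1313 - 359/(-5 + 46*√46)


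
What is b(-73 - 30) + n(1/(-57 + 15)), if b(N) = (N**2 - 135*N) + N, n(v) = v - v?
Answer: 24411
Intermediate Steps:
n(v) = 0
b(N) = N**2 - 134*N
b(-73 - 30) + n(1/(-57 + 15)) = (-73 - 30)*(-134 + (-73 - 30)) + 0 = -103*(-134 - 103) + 0 = -103*(-237) + 0 = 24411 + 0 = 24411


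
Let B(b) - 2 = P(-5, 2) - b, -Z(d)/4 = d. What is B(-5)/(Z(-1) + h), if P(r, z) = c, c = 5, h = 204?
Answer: 3/52 ≈ 0.057692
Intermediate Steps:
Z(d) = -4*d
P(r, z) = 5
B(b) = 7 - b (B(b) = 2 + (5 - b) = 7 - b)
B(-5)/(Z(-1) + h) = (7 - 1*(-5))/(-4*(-1) + 204) = (7 + 5)/(4 + 204) = 12/208 = 12*(1/208) = 3/52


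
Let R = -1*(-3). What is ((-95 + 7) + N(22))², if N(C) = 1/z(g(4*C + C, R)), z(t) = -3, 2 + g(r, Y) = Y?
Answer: 70225/9 ≈ 7802.8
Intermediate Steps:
R = 3
g(r, Y) = -2 + Y
N(C) = -⅓ (N(C) = 1/(-3) = -⅓)
((-95 + 7) + N(22))² = ((-95 + 7) - ⅓)² = (-88 - ⅓)² = (-265/3)² = 70225/9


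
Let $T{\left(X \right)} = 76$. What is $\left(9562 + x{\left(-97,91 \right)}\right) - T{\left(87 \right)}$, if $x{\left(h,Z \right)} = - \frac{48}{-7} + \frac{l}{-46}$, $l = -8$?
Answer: $\frac{1528378}{161} \approx 9493.0$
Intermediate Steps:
$x{\left(h,Z \right)} = \frac{1132}{161}$ ($x{\left(h,Z \right)} = - \frac{48}{-7} - \frac{8}{-46} = \left(-48\right) \left(- \frac{1}{7}\right) - - \frac{4}{23} = \frac{48}{7} + \frac{4}{23} = \frac{1132}{161}$)
$\left(9562 + x{\left(-97,91 \right)}\right) - T{\left(87 \right)} = \left(9562 + \frac{1132}{161}\right) - 76 = \frac{1540614}{161} - 76 = \frac{1528378}{161}$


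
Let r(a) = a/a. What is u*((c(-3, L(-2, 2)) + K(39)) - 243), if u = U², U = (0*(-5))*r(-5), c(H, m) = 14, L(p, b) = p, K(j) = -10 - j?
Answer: 0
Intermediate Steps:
r(a) = 1
U = 0 (U = (0*(-5))*1 = 0*1 = 0)
u = 0 (u = 0² = 0)
u*((c(-3, L(-2, 2)) + K(39)) - 243) = 0*((14 + (-10 - 1*39)) - 243) = 0*((14 + (-10 - 39)) - 243) = 0*((14 - 49) - 243) = 0*(-35 - 243) = 0*(-278) = 0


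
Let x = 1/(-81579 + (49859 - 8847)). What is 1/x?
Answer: -40567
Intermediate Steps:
x = -1/40567 (x = 1/(-81579 + 41012) = 1/(-40567) = -1/40567 ≈ -2.4651e-5)
1/x = 1/(-1/40567) = -40567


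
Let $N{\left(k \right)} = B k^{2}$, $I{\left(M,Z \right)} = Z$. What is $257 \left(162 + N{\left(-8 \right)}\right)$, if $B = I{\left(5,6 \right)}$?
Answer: $140322$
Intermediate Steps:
$B = 6$
$N{\left(k \right)} = 6 k^{2}$
$257 \left(162 + N{\left(-8 \right)}\right) = 257 \left(162 + 6 \left(-8\right)^{2}\right) = 257 \left(162 + 6 \cdot 64\right) = 257 \left(162 + 384\right) = 257 \cdot 546 = 140322$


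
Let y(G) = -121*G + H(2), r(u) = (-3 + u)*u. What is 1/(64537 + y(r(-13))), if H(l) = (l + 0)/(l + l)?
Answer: 2/78739 ≈ 2.5400e-5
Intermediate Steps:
H(l) = ½ (H(l) = l/((2*l)) = l*(1/(2*l)) = ½)
r(u) = u*(-3 + u)
y(G) = ½ - 121*G (y(G) = -121*G + ½ = ½ - 121*G)
1/(64537 + y(r(-13))) = 1/(64537 + (½ - (-1573)*(-3 - 13))) = 1/(64537 + (½ - (-1573)*(-16))) = 1/(64537 + (½ - 121*208)) = 1/(64537 + (½ - 25168)) = 1/(64537 - 50335/2) = 1/(78739/2) = 2/78739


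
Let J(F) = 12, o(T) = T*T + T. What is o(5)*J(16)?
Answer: 360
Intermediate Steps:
o(T) = T + T**2 (o(T) = T**2 + T = T + T**2)
o(5)*J(16) = (5*(1 + 5))*12 = (5*6)*12 = 30*12 = 360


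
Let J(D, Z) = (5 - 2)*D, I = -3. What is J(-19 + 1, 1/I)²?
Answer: 2916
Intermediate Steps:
J(D, Z) = 3*D
J(-19 + 1, 1/I)² = (3*(-19 + 1))² = (3*(-18))² = (-54)² = 2916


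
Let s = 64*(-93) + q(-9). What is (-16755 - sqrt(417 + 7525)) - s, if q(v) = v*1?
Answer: -10794 - 19*sqrt(22) ≈ -10883.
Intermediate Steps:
q(v) = v
s = -5961 (s = 64*(-93) - 9 = -5952 - 9 = -5961)
(-16755 - sqrt(417 + 7525)) - s = (-16755 - sqrt(417 + 7525)) - 1*(-5961) = (-16755 - sqrt(7942)) + 5961 = (-16755 - 19*sqrt(22)) + 5961 = -10794 - 19*sqrt(22)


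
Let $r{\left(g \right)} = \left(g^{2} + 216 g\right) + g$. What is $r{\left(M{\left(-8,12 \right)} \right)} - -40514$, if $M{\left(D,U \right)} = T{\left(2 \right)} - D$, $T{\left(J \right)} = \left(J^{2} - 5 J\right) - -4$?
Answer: $41852$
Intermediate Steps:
$T{\left(J \right)} = 4 + J^{2} - 5 J$ ($T{\left(J \right)} = \left(J^{2} - 5 J\right) + 4 = 4 + J^{2} - 5 J$)
$M{\left(D,U \right)} = -2 - D$ ($M{\left(D,U \right)} = \left(4 + 2^{2} - 10\right) - D = \left(4 + 4 - 10\right) - D = -2 - D$)
$r{\left(g \right)} = g^{2} + 217 g$
$r{\left(M{\left(-8,12 \right)} \right)} - -40514 = \left(-2 - -8\right) \left(217 - -6\right) - -40514 = \left(-2 + 8\right) \left(217 + \left(-2 + 8\right)\right) + 40514 = 6 \left(217 + 6\right) + 40514 = 6 \cdot 223 + 40514 = 1338 + 40514 = 41852$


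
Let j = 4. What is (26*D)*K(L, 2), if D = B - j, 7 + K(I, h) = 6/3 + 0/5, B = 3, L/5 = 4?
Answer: 130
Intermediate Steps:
L = 20 (L = 5*4 = 20)
K(I, h) = -5 (K(I, h) = -7 + (6/3 + 0/5) = -7 + (6*(⅓) + 0*(⅕)) = -7 + (2 + 0) = -7 + 2 = -5)
D = -1 (D = 3 - 1*4 = 3 - 4 = -1)
(26*D)*K(L, 2) = (26*(-1))*(-5) = -26*(-5) = 130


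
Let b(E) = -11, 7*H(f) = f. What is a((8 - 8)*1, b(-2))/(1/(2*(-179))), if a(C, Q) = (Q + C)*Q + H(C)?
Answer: -43318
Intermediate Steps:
H(f) = f/7
a(C, Q) = C/7 + Q*(C + Q) (a(C, Q) = (Q + C)*Q + C/7 = (C + Q)*Q + C/7 = Q*(C + Q) + C/7 = C/7 + Q*(C + Q))
a((8 - 8)*1, b(-2))/(1/(2*(-179))) = ((-11)**2 + ((8 - 8)*1)/7 + ((8 - 8)*1)*(-11))/(1/(2*(-179))) = (121 + (0*1)/7 + (0*1)*(-11))/(1/(-358)) = (121 + (1/7)*0 + 0*(-11))/(-1/358) = (121 + 0 + 0)*(-358) = 121*(-358) = -43318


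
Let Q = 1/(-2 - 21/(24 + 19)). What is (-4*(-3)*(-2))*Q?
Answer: 1032/107 ≈ 9.6449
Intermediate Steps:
Q = -43/107 (Q = 1/(-2 - 21/43) = 1/(-107/43) = -43/107 ≈ -0.40187)
(-4*(-3)*(-2))*Q = (-4*(-3)*(-2))*(-43/107) = (12*(-2))*(-43/107) = -24*(-43/107) = 1032/107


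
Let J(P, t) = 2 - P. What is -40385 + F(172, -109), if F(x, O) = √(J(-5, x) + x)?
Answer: -40385 + √179 ≈ -40372.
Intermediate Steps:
F(x, O) = √(7 + x) (F(x, O) = √((2 - 1*(-5)) + x) = √((2 + 5) + x) = √(7 + x))
-40385 + F(172, -109) = -40385 + √(7 + 172) = -40385 + √179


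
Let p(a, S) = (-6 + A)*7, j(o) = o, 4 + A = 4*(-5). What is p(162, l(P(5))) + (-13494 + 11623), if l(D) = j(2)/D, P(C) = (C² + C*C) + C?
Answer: -2081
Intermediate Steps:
A = -24 (A = -4 + 4*(-5) = -4 - 20 = -24)
P(C) = C + 2*C² (P(C) = (C² + C²) + C = 2*C² + C = C + 2*C²)
l(D) = 2/D
p(a, S) = -210 (p(a, S) = (-6 - 24)*7 = -30*7 = -210)
p(162, l(P(5))) + (-13494 + 11623) = -210 + (-13494 + 11623) = -210 - 1871 = -2081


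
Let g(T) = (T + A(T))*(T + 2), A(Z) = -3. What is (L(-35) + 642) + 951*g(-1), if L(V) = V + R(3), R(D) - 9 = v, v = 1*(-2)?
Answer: -3190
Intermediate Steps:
v = -2
R(D) = 7 (R(D) = 9 - 2 = 7)
g(T) = (-3 + T)*(2 + T) (g(T) = (T - 3)*(T + 2) = (-3 + T)*(2 + T))
L(V) = 7 + V (L(V) = V + 7 = 7 + V)
(L(-35) + 642) + 951*g(-1) = ((7 - 35) + 642) + 951*(-6 + (-1)² - 1*(-1)) = (-28 + 642) + 951*(-6 + 1 + 1) = 614 + 951*(-4) = 614 - 3804 = -3190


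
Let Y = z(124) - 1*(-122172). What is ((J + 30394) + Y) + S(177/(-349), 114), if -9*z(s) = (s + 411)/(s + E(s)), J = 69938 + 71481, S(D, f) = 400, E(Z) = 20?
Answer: 381522425/1296 ≈ 2.9438e+5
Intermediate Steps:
J = 141419
z(s) = -(411 + s)/(9*(20 + s)) (z(s) = -(s + 411)/(9*(s + 20)) = -(411 + s)/(9*(20 + s)))
Y = 158334377/1296 (Y = (-411 - 1*124)/(9*(20 + 124)) - 1*(-122172) = (⅑)*(-411 - 124)/144 + 122172 = (⅑)*(1/144)*(-535) + 122172 = -535/1296 + 122172 = 158334377/1296 ≈ 1.2217e+5)
((J + 30394) + Y) + S(177/(-349), 114) = ((141419 + 30394) + 158334377/1296) + 400 = (171813 + 158334377/1296) + 400 = 381004025/1296 + 400 = 381522425/1296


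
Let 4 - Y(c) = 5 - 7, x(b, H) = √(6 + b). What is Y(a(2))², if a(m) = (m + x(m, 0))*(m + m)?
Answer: 36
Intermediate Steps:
a(m) = 2*m*(m + √(6 + m)) (a(m) = (m + √(6 + m))*(m + m) = (m + √(6 + m))*(2*m) = 2*m*(m + √(6 + m)))
Y(c) = 6 (Y(c) = 4 - (5 - 7) = 4 - 1*(-2) = 4 + 2 = 6)
Y(a(2))² = 6² = 36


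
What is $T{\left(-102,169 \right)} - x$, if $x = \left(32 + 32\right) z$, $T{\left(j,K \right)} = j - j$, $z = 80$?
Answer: $-5120$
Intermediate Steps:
$T{\left(j,K \right)} = 0$
$x = 5120$ ($x = \left(32 + 32\right) 80 = 64 \cdot 80 = 5120$)
$T{\left(-102,169 \right)} - x = 0 - 5120 = -5120$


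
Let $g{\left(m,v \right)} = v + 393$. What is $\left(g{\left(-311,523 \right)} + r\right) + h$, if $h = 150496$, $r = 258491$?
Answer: $409903$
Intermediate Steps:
$g{\left(m,v \right)} = 393 + v$
$\left(g{\left(-311,523 \right)} + r\right) + h = \left(\left(393 + 523\right) + 258491\right) + 150496 = \left(916 + 258491\right) + 150496 = 259407 + 150496 = 409903$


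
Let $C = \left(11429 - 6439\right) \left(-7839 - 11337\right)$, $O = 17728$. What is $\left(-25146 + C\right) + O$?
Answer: $-95695658$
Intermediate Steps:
$C = -95688240$ ($C = 4990 \left(-19176\right) = -95688240$)
$\left(-25146 + C\right) + O = \left(-25146 - 95688240\right) + 17728 = -95713386 + 17728 = -95695658$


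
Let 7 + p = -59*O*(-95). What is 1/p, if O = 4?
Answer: 1/22413 ≈ 4.4617e-5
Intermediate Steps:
p = 22413 (p = -7 - 59*4*(-95) = -7 - 236*(-95) = -7 + 22420 = 22413)
1/p = 1/22413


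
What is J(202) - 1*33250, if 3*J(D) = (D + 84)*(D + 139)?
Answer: -2224/3 ≈ -741.33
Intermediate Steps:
J(D) = (84 + D)*(139 + D)/3 (J(D) = ((D + 84)*(D + 139))/3 = ((84 + D)*(139 + D))/3 = (84 + D)*(139 + D)/3)
J(202) - 1*33250 = (3892 + (⅓)*202² + (223/3)*202) - 1*33250 = (3892 + (⅓)*40804 + 45046/3) - 33250 = (3892 + 40804/3 + 45046/3) - 33250 = 97526/3 - 33250 = -2224/3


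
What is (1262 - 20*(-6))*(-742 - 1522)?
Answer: -3128848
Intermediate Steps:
(1262 - 20*(-6))*(-742 - 1522) = (1262 + 120)*(-2264) = 1382*(-2264) = -3128848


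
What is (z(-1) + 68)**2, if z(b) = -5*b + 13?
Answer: 7396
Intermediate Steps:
z(b) = 13 - 5*b
(z(-1) + 68)**2 = ((13 - 5*(-1)) + 68)**2 = ((13 + 5) + 68)**2 = (18 + 68)**2 = 86**2 = 7396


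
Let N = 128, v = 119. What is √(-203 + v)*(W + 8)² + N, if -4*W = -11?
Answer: 128 + 1849*I*√21/8 ≈ 128.0 + 1059.1*I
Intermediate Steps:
W = 11/4 (W = -¼*(-11) = 11/4 ≈ 2.7500)
√(-203 + v)*(W + 8)² + N = √(-203 + 119)*(11/4 + 8)² + 128 = √(-84)*(43/4)² + 128 = (2*I*√21)*(1849/16) + 128 = 1849*I*√21/8 + 128 = 128 + 1849*I*√21/8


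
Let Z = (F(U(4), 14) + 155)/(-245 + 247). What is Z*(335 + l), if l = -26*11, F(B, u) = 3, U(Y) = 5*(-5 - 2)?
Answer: 3871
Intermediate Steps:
U(Y) = -35 (U(Y) = 5*(-7) = -35)
l = -286
Z = 79 (Z = (3 + 155)/(-245 + 247) = 158/2 = 158*(½) = 79)
Z*(335 + l) = 79*(335 - 286) = 79*49 = 3871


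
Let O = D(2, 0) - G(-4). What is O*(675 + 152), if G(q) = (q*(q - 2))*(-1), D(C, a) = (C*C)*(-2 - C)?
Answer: 6616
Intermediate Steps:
D(C, a) = C²*(-2 - C)
G(q) = -q*(-2 + q) (G(q) = (q*(-2 + q))*(-1) = -q*(-2 + q))
O = 8 (O = 2²*(-2 - 1*2) - (-4)*(2 - 1*(-4)) = 4*(-2 - 2) - (-4)*(2 + 4) = 4*(-4) - (-4)*6 = -16 - 1*(-24) = -16 + 24 = 8)
O*(675 + 152) = 8*(675 + 152) = 8*827 = 6616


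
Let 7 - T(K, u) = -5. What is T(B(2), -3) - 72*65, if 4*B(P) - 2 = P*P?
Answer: -4668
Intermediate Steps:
B(P) = ½ + P²/4 (B(P) = ½ + (P*P)/4 = ½ + P²/4)
T(K, u) = 12 (T(K, u) = 7 - 1*(-5) = 7 + 5 = 12)
T(B(2), -3) - 72*65 = 12 - 72*65 = 12 - 4680 = -4668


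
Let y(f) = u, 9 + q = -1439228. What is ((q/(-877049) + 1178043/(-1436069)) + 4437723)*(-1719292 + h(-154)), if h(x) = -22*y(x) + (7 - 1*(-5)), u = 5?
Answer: -9610231118477342857287510/1259502880381 ≈ -7.6302e+12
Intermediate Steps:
q = -1439237 (q = -9 - 1439228 = -1439237)
y(f) = 5
h(x) = -98 (h(x) = -22*5 + (7 - 1*(-5)) = -110 + (7 + 5) = -110 + 12 = -98)
((q/(-877049) + 1178043/(-1436069)) + 4437723)*(-1719292 + h(-154)) = ((-1439237/(-877049) + 1178043/(-1436069)) + 4437723)*(-1719292 - 98) = ((-1439237*(-1/877049) + 1178043*(-1/1436069)) + 4437723)*(-1719390) = ((1439237/877049 - 1178043/1436069) + 4437723)*(-1719390) = (1033642204246/1259502880381 + 4437723)*(-1719390) = (5589325934475216709/1259502880381)*(-1719390) = -9610231118477342857287510/1259502880381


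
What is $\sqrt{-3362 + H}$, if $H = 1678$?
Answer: $2 i \sqrt{421} \approx 41.037 i$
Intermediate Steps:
$\sqrt{-3362 + H} = \sqrt{-3362 + 1678} = \sqrt{-1684} = 2 i \sqrt{421}$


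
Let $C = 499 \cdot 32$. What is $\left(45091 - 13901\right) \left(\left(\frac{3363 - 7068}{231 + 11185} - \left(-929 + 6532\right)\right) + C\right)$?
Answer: $\frac{1845249290325}{5708} \approx 3.2327 \cdot 10^{8}$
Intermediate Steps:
$C = 15968$
$\left(45091 - 13901\right) \left(\left(\frac{3363 - 7068}{231 + 11185} - \left(-929 + 6532\right)\right) + C\right) = \left(45091 - 13901\right) \left(\left(\frac{3363 - 7068}{231 + 11185} - \left(-929 + 6532\right)\right) + 15968\right) = 31190 \left(\left(- \frac{3705}{11416} - 5603\right) + 15968\right) = 31190 \left(- \frac{63967553}{11416} + 15968\right) = 31190 \cdot \frac{118323135}{11416} = \frac{1845249290325}{5708}$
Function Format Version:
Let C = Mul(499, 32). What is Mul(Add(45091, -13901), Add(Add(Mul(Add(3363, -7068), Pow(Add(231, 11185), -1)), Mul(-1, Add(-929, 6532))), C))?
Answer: Rational(1845249290325, 5708) ≈ 3.2327e+8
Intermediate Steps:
C = 15968
Mul(Add(45091, -13901), Add(Add(Mul(Add(3363, -7068), Pow(Add(231, 11185), -1)), Mul(-1, Add(-929, 6532))), C)) = Mul(Add(45091, -13901), Add(Add(Mul(Add(3363, -7068), Pow(Add(231, 11185), -1)), Mul(-1, Add(-929, 6532))), 15968)) = Mul(31190, Add(Add(Mul(-3705, Pow(11416, -1)), Mul(-1, 5603)), 15968)) = Mul(31190, Add(Add(Mul(-3705, Rational(1, 11416)), -5603), 15968)) = Mul(31190, Add(Add(Rational(-3705, 11416), -5603), 15968)) = Mul(31190, Add(Rational(-63967553, 11416), 15968)) = Mul(31190, Rational(118323135, 11416)) = Rational(1845249290325, 5708)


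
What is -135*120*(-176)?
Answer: 2851200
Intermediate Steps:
-135*120*(-176) = -16200*(-176) = 2851200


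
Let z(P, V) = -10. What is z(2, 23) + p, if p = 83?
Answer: 73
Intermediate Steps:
z(2, 23) + p = -10 + 83 = 73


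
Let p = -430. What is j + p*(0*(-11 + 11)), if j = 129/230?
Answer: 129/230 ≈ 0.56087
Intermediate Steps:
j = 129/230 (j = 129*(1/230) = 129/230 ≈ 0.56087)
j + p*(0*(-11 + 11)) = 129/230 - 0*(-11 + 11) = 129/230 - 0*0 = 129/230 - 430*0 = 129/230 + 0 = 129/230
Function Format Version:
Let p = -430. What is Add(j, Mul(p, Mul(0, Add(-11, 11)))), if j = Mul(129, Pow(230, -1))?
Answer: Rational(129, 230) ≈ 0.56087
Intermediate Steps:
j = Rational(129, 230) (j = Mul(129, Rational(1, 230)) = Rational(129, 230) ≈ 0.56087)
Add(j, Mul(p, Mul(0, Add(-11, 11)))) = Add(Rational(129, 230), Mul(-430, Mul(0, Add(-11, 11)))) = Add(Rational(129, 230), Mul(-430, Mul(0, 0))) = Add(Rational(129, 230), Mul(-430, 0)) = Add(Rational(129, 230), 0) = Rational(129, 230)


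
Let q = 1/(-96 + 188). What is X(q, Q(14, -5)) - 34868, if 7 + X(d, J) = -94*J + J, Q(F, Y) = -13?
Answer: -33666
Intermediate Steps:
q = 1/92 ≈ 0.010870
X(d, J) = -7 - 93*J (X(d, J) = -7 + (-94*J + J) = -7 - 93*J)
X(q, Q(14, -5)) - 34868 = (-7 - 93*(-13)) - 34868 = (-7 + 1209) - 34868 = 1202 - 34868 = -33666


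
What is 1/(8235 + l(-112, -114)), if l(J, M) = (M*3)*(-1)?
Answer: 1/8577 ≈ 0.00011659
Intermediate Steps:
l(J, M) = -3*M (l(J, M) = (3*M)*(-1) = -3*M)
1/(8235 + l(-112, -114)) = 1/(8235 - 3*(-114)) = 1/(8235 + 342) = 1/8577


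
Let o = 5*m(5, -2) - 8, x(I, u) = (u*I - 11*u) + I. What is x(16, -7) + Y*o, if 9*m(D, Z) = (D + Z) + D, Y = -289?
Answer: 9077/9 ≈ 1008.6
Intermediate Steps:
m(D, Z) = Z/9 + 2*D/9 (m(D, Z) = ((D + Z) + D)/9 = (Z + 2*D)/9 = Z/9 + 2*D/9)
x(I, u) = I - 11*u + I*u (x(I, u) = (I*u - 11*u) + I = (-11*u + I*u) + I = I - 11*u + I*u)
o = -32/9 (o = 5*((1/9)*(-2) + (2/9)*5) - 8 = 5*(-2/9 + 10/9) - 8 = 5*(8/9) - 8 = 40/9 - 8 = -32/9 ≈ -3.5556)
x(16, -7) + Y*o = (16 - 11*(-7) + 16*(-7)) - 289*(-32/9) = (16 + 77 - 112) + 9248/9 = -19 + 9248/9 = 9077/9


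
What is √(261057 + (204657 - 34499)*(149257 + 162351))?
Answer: √53022855121 ≈ 2.3027e+5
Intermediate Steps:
√(261057 + (204657 - 34499)*(149257 + 162351)) = √(261057 + 170158*311608) = √(261057 + 53022594064) = √53022855121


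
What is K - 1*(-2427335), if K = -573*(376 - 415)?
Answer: 2449682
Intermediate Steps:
K = 22347 (K = -573*(-39) = 22347)
K - 1*(-2427335) = 22347 - 1*(-2427335) = 22347 + 2427335 = 2449682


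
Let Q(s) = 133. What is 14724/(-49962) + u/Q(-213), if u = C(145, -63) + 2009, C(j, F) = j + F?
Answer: 17085375/1107491 ≈ 15.427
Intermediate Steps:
C(j, F) = F + j
u = 2091 (u = (-63 + 145) + 2009 = 82 + 2009 = 2091)
14724/(-49962) + u/Q(-213) = 14724/(-49962) + 2091/133 = 14724*(-1/49962) + 2091*(1/133) = -2454/8327 + 2091/133 = 17085375/1107491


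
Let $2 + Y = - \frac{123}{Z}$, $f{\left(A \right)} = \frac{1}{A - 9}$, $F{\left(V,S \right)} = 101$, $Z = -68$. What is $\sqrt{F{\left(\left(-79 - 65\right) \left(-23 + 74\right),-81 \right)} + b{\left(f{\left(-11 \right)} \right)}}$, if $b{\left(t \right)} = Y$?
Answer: $\frac{\sqrt{116535}}{34} \approx 10.04$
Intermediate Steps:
$f{\left(A \right)} = \frac{1}{-9 + A}$
$Y = - \frac{13}{68}$ ($Y = -2 - \frac{123}{-68} = -2 - - \frac{123}{68} = -2 + \frac{123}{68} = - \frac{13}{68} \approx -0.19118$)
$b{\left(t \right)} = - \frac{13}{68}$
$\sqrt{F{\left(\left(-79 - 65\right) \left(-23 + 74\right),-81 \right)} + b{\left(f{\left(-11 \right)} \right)}} = \sqrt{101 - \frac{13}{68}} = \sqrt{\frac{6855}{68}} = \frac{\sqrt{116535}}{34}$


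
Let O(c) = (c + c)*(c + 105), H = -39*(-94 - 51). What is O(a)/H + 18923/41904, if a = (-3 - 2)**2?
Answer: 1945567/1215216 ≈ 1.6010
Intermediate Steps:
a = 25 (a = (-5)**2 = 25)
H = 5655 (H = -39*(-145) = 5655)
O(c) = 2*c*(105 + c) (O(c) = (2*c)*(105 + c) = 2*c*(105 + c))
O(a)/H + 18923/41904 = (2*25*(105 + 25))/5655 + 18923/41904 = (2*25*130)*(1/5655) + 18923*(1/41904) = 6500*(1/5655) + 18923/41904 = 100/87 + 18923/41904 = 1945567/1215216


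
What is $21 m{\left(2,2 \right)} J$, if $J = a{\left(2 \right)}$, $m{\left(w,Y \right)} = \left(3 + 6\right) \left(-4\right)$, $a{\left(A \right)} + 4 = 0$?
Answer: $3024$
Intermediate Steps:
$a{\left(A \right)} = -4$ ($a{\left(A \right)} = -4 + 0 = -4$)
$m{\left(w,Y \right)} = -36$ ($m{\left(w,Y \right)} = 9 \left(-4\right) = -36$)
$J = -4$
$21 m{\left(2,2 \right)} J = 21 \left(-36\right) \left(-4\right) = \left(-756\right) \left(-4\right) = 3024$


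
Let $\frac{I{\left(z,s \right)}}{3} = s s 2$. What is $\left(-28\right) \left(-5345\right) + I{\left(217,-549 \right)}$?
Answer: $1958066$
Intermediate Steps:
$I{\left(z,s \right)} = 6 s^{2}$ ($I{\left(z,s \right)} = 3 s s 2 = 3 s^{2} \cdot 2 = 3 \cdot 2 s^{2} = 6 s^{2}$)
$\left(-28\right) \left(-5345\right) + I{\left(217,-549 \right)} = \left(-28\right) \left(-5345\right) + 6 \left(-549\right)^{2} = 149660 + 6 \cdot 301401 = 149660 + 1808406 = 1958066$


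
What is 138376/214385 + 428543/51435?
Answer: 19798112123/2205378495 ≈ 8.9772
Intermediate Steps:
138376/214385 + 428543/51435 = 19798112123/2205378495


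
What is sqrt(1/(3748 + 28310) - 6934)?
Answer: I*sqrt(791797589102)/10686 ≈ 83.271*I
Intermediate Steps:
sqrt(1/(3748 + 28310) - 6934) = sqrt(1/32058 - 6934) = sqrt(-222290171/32058) = I*sqrt(791797589102)/10686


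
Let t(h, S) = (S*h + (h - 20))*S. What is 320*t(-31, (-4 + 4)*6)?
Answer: 0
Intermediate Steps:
t(h, S) = S*(-20 + h + S*h) (t(h, S) = (S*h + (-20 + h))*S = (-20 + h + S*h)*S = S*(-20 + h + S*h))
320*t(-31, (-4 + 4)*6) = 320*(((-4 + 4)*6)*(-20 - 31 + ((-4 + 4)*6)*(-31))) = 320*((0*6)*(-20 - 31 + (0*6)*(-31))) = 320*(0*(-20 - 31 + 0*(-31))) = 320*(0*(-20 - 31 + 0)) = 320*(0*(-51)) = 320*0 = 0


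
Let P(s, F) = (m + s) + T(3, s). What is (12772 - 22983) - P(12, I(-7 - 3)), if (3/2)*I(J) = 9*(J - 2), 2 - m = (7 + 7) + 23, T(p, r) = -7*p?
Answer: -10167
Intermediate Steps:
m = -35 (m = 2 - ((7 + 7) + 23) = 2 - (14 + 23) = 2 - 1*37 = 2 - 37 = -35)
I(J) = -12 + 6*J (I(J) = 2*(9*(J - 2))/3 = 2*(9*(-2 + J))/3 = 2*(-18 + 9*J)/3 = -12 + 6*J)
P(s, F) = -56 + s (P(s, F) = (-35 + s) - 7*3 = (-35 + s) - 21 = -56 + s)
(12772 - 22983) - P(12, I(-7 - 3)) = (12772 - 22983) - (-56 + 12) = -10211 - 1*(-44) = -10211 + 44 = -10167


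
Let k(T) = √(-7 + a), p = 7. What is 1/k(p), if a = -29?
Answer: -I/6 ≈ -0.16667*I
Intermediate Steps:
k(T) = 6*I (k(T) = √(-7 - 29) = √(-36) = 6*I)
1/k(p) = 1/(6*I) = -I/6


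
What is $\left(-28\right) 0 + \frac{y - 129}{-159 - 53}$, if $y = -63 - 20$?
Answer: $1$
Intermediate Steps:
$y = -83$
$\left(-28\right) 0 + \frac{y - 129}{-159 - 53} = \left(-28\right) 0 + \frac{-83 - 129}{-159 - 53} = 0 - \frac{212}{-212} = 0 - -1 = 0 + 1 = 1$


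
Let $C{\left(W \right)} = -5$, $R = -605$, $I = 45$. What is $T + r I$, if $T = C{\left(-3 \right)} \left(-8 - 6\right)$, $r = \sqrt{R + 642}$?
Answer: $70 + 45 \sqrt{37} \approx 343.72$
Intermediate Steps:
$r = \sqrt{37}$ ($r = \sqrt{-605 + 642} = \sqrt{37} \approx 6.0828$)
$T = 70$ ($T = - 5 \left(-8 - 6\right) = \left(-5\right) \left(-14\right) = 70$)
$T + r I = 70 + \sqrt{37} \cdot 45 = 70 + 45 \sqrt{37}$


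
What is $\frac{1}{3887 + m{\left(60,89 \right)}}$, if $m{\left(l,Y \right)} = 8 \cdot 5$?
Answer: $\frac{1}{3927} \approx 0.00025465$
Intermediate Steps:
$m{\left(l,Y \right)} = 40$
$\frac{1}{3887 + m{\left(60,89 \right)}} = \frac{1}{3887 + 40} = \frac{1}{3927}$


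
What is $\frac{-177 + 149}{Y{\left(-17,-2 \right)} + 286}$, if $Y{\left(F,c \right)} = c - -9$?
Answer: $- \frac{28}{293} \approx -0.095563$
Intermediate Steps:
$Y{\left(F,c \right)} = 9 + c$ ($Y{\left(F,c \right)} = c + 9 = 9 + c$)
$\frac{-177 + 149}{Y{\left(-17,-2 \right)} + 286} = \frac{-177 + 149}{\left(9 - 2\right) + 286} = - \frac{28}{7 + 286} = - \frac{28}{293}$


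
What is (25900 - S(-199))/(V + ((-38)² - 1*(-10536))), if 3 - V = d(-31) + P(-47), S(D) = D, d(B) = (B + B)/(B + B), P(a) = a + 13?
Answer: 26099/12016 ≈ 2.1720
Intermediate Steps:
P(a) = 13 + a
d(B) = 1 (d(B) = (2*B)/((2*B)) = (2*B)*(1/(2*B)) = 1)
V = 36 (V = 3 - (1 + (13 - 47)) = 3 - (1 - 34) = 3 - 1*(-33) = 3 + 33 = 36)
(25900 - S(-199))/(V + ((-38)² - 1*(-10536))) = (25900 - 1*(-199))/(36 + ((-38)² - 1*(-10536))) = (25900 + 199)/(36 + (1444 + 10536)) = 26099/(36 + 11980) = 26099/12016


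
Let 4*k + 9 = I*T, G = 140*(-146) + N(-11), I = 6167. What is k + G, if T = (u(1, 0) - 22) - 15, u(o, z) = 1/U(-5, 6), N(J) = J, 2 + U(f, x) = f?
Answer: -310873/4 ≈ -77718.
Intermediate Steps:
U(f, x) = -2 + f
u(o, z) = -⅐ (u(o, z) = 1/(-2 - 5) = 1/(-7) = -⅐)
T = -260/7 (T = (-⅐ - 22) - 15 = -155/7 - 15 = -260/7 ≈ -37.143)
G = -20451 (G = 140*(-146) - 11 = -20440 - 11 = -20451)
k = -229069/4 (k = -9/4 + (6167*(-260/7))/4 = -9/4 + (¼)*(-229060) = -9/4 - 57265 = -229069/4 ≈ -57267.)
k + G = -229069/4 - 20451 = -310873/4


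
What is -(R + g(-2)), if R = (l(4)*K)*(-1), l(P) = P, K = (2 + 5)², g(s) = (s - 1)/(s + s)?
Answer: 781/4 ≈ 195.25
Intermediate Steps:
g(s) = (-1 + s)/(2*s) (g(s) = (-1 + s)/((2*s)) = (-1 + s)*(1/(2*s)) = (-1 + s)/(2*s))
K = 49 (K = 7² = 49)
R = -196 (R = (4*49)*(-1) = 196*(-1) = -196)
-(R + g(-2)) = -(-196 + (½)*(-1 - 2)/(-2)) = -(-196 + (½)*(-½)*(-3)) = -(-196 + ¾) = -1*(-781/4) = 781/4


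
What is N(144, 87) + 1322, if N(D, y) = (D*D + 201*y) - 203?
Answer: 39342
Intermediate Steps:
N(D, y) = -203 + D**2 + 201*y (N(D, y) = (D**2 + 201*y) - 203 = -203 + D**2 + 201*y)
N(144, 87) + 1322 = (-203 + 144**2 + 201*87) + 1322 = (-203 + 20736 + 17487) + 1322 = 38020 + 1322 = 39342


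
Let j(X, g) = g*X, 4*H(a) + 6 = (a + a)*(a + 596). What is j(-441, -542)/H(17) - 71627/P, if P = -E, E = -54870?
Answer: 12742032097/285817830 ≈ 44.581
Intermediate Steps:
P = 54870 (P = -1*(-54870) = 54870)
H(a) = -3/2 + a*(596 + a)/2 (H(a) = -3/2 + ((a + a)*(a + 596))/4 = -3/2 + ((2*a)*(596 + a))/4 = -3/2 + (2*a*(596 + a))/4 = -3/2 + a*(596 + a)/2)
j(X, g) = X*g
j(-441, -542)/H(17) - 71627/P = (-441*(-542))/(-3/2 + (1/2)*17**2 + 298*17) - 71627/54870 = 239022/(-3/2 + (1/2)*289 + 5066) - 71627*1/54870 = 239022/(-3/2 + 289/2 + 5066) - 71627/54870 = 239022/5209 - 71627/54870 = 12742032097/285817830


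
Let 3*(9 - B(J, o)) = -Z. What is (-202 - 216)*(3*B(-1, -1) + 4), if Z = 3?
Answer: -14212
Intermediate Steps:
B(J, o) = 10 (B(J, o) = 9 - (-1)*3/3 = 9 - 1/3*(-3) = 9 + 1 = 10)
(-202 - 216)*(3*B(-1, -1) + 4) = (-202 - 216)*(3*10 + 4) = -418*(30 + 4) = -418*34 = -14212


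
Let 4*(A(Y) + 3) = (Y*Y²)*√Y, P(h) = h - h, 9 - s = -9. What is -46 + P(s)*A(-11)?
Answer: -46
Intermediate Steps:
s = 18 (s = 9 - 1*(-9) = 9 + 9 = 18)
P(h) = 0
A(Y) = -3 + Y^(7/2)/4 (A(Y) = -3 + ((Y*Y²)*√Y)/4 = -3 + (Y³*√Y)/4 = -3 + Y^(7/2)/4)
-46 + P(s)*A(-11) = -46 + 0*(-3 + (-11)^(7/2)/4) = -46 + 0*(-3 + (-1331*I*√11)/4) = -46 + 0*(-3 - 1331*I*√11/4) = -46 + 0 = -46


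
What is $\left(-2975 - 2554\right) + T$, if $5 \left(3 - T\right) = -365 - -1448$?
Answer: $- \frac{28713}{5} \approx -5742.6$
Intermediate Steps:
$T = - \frac{1068}{5}$ ($T = 3 - \frac{-365 - -1448}{5} = 3 - \frac{-365 + 1448}{5} = 3 - \frac{1083}{5} = - \frac{1068}{5} \approx -213.6$)
$\left(-2975 - 2554\right) + T = \left(-2975 - 2554\right) - \frac{1068}{5} = -5529 - \frac{1068}{5} = - \frac{28713}{5}$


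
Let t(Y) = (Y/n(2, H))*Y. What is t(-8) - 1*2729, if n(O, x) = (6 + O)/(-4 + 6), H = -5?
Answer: -2713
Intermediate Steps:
n(O, x) = 3 + O/2 (n(O, x) = (6 + O)/2 = (6 + O)*(½) = 3 + O/2)
t(Y) = Y²/4 (t(Y) = (Y/(3 + (½)*2))*Y = (Y/(3 + 1))*Y = (Y/4)*Y = Y²/4)
t(-8) - 1*2729 = (¼)*(-8)² - 1*2729 = (¼)*64 - 2729 = 16 - 2729 = -2713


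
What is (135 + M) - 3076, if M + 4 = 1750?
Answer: -1195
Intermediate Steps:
M = 1746 (M = -4 + 1750 = 1746)
(135 + M) - 3076 = (135 + 1746) - 3076 = 1881 - 3076 = -1195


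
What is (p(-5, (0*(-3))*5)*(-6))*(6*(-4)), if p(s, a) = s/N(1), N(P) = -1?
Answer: 720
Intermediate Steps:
p(s, a) = -s (p(s, a) = s/(-1) = s*(-1) = -s)
(p(-5, (0*(-3))*5)*(-6))*(6*(-4)) = (-1*(-5)*(-6))*(6*(-4)) = (5*(-6))*(-24) = -30*(-24) = 720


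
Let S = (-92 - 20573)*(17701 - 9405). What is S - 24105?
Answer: -171460945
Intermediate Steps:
S = -171436840 (S = -20665*8296 = -171436840)
S - 24105 = -171436840 - 24105 = -171460945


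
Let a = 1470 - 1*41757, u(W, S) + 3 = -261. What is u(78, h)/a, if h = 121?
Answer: 88/13429 ≈ 0.0065530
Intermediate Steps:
u(W, S) = -264 (u(W, S) = -3 - 261 = -264)
a = -40287 (a = 1470 - 41757 = -40287)
u(78, h)/a = -264/(-40287) = -264*(-1/40287) = 88/13429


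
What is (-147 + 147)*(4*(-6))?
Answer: 0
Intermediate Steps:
(-147 + 147)*(4*(-6)) = 0*(-24) = 0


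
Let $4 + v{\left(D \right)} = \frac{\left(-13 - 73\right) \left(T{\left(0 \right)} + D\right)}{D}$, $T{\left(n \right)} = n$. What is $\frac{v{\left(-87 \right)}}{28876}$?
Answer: $- \frac{45}{14438} \approx -0.0031168$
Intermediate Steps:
$v{\left(D \right)} = -90$ ($v{\left(D \right)} = -4 + \frac{\left(-13 - 73\right) \left(0 + D\right)}{D} = -4 + \frac{\left(-86\right) D}{D} = -4 - 86 = -90$)
$\frac{v{\left(-87 \right)}}{28876} = - \frac{90}{28876} = \left(-90\right) \frac{1}{28876} = - \frac{45}{14438}$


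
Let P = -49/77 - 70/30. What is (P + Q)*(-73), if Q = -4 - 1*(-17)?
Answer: -24163/33 ≈ -732.21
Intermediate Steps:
P = -98/33 (P = -49*1/77 - 70*1/30 = -7/11 - 7/3 = -98/33 ≈ -2.9697)
Q = 13 (Q = -4 + 17 = 13)
(P + Q)*(-73) = (-98/33 + 13)*(-73) = (331/33)*(-73) = -24163/33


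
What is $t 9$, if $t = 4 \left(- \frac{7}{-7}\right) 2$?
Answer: $72$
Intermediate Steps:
$t = 8$ ($t = 4 \left(\left(-7\right) \left(- \frac{1}{7}\right)\right) 2 = 4 \cdot 1 \cdot 2 = 4 \cdot 2 = 8$)
$t 9 = 8 \cdot 9 = 72$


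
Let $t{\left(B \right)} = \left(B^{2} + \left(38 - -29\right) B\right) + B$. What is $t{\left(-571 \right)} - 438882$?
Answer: $-151669$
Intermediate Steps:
$t{\left(B \right)} = B^{2} + 68 B$ ($t{\left(B \right)} = \left(B^{2} + \left(38 + 29\right) B\right) + B = \left(B^{2} + 67 B\right) + B = B^{2} + 68 B$)
$t{\left(-571 \right)} - 438882 = - 571 \left(68 - 571\right) - 438882 = \left(-571\right) \left(-503\right) - 438882 = 287213 - 438882 = -151669$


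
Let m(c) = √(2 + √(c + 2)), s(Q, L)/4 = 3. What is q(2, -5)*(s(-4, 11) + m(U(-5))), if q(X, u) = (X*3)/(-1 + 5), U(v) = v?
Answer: 18 + 3*√(2 + I*√3)/2 ≈ 20.286 + 0.85233*I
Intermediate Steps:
s(Q, L) = 12 (s(Q, L) = 4*3 = 12)
q(X, u) = 3*X/4 (q(X, u) = (3*X)/4 = (3*X)*(¼) = 3*X/4)
m(c) = √(2 + √(2 + c))
q(2, -5)*(s(-4, 11) + m(U(-5))) = ((¾)*2)*(12 + √(2 + √(2 - 5))) = 3*(12 + √(2 + √(-3)))/2 = 3*(12 + √(2 + I*√3))/2 = 18 + 3*√(2 + I*√3)/2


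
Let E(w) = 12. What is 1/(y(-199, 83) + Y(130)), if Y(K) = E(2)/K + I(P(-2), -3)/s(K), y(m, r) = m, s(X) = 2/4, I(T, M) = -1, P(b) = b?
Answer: -65/13059 ≈ -0.0049774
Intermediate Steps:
s(X) = ½ (s(X) = 2*(¼) = ½)
Y(K) = -2 + 12/K (Y(K) = 12/K - 1/½ = 12/K - 1*2 = 12/K - 2 = -2 + 12/K)
1/(y(-199, 83) + Y(130)) = 1/(-199 + (-2 + 12/130)) = 1/(-199 + (-2 + 12*(1/130))) = 1/(-199 + (-2 + 6/65)) = 1/(-199 - 124/65) = 1/(-13059/65) = -65/13059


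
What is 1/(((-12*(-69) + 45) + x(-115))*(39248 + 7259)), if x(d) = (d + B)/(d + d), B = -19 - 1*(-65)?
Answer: 10/406145631 ≈ 2.4622e-8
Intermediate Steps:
B = 46 (B = -19 + 65 = 46)
x(d) = (46 + d)/(2*d) (x(d) = (d + 46)/(d + d) = (46 + d)/((2*d)) = (46 + d)*(1/(2*d)) = (46 + d)/(2*d))
1/(((-12*(-69) + 45) + x(-115))*(39248 + 7259)) = 1/(((-12*(-69) + 45) + (1/2)*(46 - 115)/(-115))*(39248 + 7259)) = 1/(((828 + 45) + (1/2)*(-1/115)*(-69))*46507) = 1/((873 + 3/10)*46507) = 1/((8733/10)*46507) = 1/(406145631/10) = 10/406145631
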